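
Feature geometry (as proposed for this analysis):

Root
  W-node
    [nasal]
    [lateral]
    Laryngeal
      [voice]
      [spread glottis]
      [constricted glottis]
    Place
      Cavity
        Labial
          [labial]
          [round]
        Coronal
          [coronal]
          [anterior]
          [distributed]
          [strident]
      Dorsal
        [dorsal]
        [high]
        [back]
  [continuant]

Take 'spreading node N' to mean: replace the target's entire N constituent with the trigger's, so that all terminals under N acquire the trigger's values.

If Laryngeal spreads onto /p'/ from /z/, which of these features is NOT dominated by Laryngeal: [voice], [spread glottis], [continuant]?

[continuant]

Laryngeal dominates exactly [voice], [spread glottis], [constricted glottis].
[spread glottis], [voice] all lie under Laryngeal, so they are overwritten when Laryngeal spreads.
[continuant] is not within the Laryngeal subtree (it hangs from Root), so /p'/'s [continuant] value survives.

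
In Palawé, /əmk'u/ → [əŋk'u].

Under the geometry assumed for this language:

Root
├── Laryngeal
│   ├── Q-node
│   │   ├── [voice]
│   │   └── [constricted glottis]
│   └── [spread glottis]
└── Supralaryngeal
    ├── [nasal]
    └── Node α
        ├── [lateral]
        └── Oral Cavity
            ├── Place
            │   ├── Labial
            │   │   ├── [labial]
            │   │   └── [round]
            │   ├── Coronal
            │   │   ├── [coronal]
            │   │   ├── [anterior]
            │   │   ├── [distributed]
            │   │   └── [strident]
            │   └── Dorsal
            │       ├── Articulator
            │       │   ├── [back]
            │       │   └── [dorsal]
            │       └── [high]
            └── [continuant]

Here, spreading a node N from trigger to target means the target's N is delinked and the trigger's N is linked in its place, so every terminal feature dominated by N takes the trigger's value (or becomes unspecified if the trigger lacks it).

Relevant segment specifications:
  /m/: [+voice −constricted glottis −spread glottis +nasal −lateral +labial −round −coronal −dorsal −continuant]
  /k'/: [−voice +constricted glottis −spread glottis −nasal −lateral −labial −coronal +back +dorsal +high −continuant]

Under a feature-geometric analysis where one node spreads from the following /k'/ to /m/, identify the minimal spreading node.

Feature comparison: [labial], [round], [dorsal], [high], [back] differ between /m/ and [ŋ]; the remaining terminals match.
These terminals are all dominated by Place, and no proper subconstituent of Place covers them all; Place is their lowest common ancestor.
Delinking /m/'s Place and associating /k'/'s Place gives precisely the feature bundle of [ŋ].
Features on which the two segments disagree outside Place, such as [nasal], [constricted glottis], are unchanged — nothing dominating them spread, and Place is the minimal sufficient constituent.

Place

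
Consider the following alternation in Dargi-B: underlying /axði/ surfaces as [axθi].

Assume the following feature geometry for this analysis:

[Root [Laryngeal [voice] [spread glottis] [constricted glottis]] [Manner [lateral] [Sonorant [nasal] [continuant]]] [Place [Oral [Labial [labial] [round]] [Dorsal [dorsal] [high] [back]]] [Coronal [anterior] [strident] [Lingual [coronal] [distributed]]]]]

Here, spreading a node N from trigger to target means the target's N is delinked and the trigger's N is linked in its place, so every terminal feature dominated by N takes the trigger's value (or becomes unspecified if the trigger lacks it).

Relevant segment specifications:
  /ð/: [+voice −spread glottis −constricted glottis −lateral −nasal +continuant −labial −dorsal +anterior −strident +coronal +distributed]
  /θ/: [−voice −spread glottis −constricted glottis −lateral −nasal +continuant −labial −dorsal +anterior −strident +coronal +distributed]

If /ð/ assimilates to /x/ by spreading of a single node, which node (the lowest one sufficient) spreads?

[voice]

The alternation /ð/ → [θ] changes [voice] and nothing else.
Only a single terminal changes, and /x/ supplies the new value, so [voice] itself is the minimal spreading constituent.
[dorsal], [coronal] stay as in /ð/ although /x/ differs there, so no node dominating them spread; among the remaining candidates [voice] is the lowest that derives the output.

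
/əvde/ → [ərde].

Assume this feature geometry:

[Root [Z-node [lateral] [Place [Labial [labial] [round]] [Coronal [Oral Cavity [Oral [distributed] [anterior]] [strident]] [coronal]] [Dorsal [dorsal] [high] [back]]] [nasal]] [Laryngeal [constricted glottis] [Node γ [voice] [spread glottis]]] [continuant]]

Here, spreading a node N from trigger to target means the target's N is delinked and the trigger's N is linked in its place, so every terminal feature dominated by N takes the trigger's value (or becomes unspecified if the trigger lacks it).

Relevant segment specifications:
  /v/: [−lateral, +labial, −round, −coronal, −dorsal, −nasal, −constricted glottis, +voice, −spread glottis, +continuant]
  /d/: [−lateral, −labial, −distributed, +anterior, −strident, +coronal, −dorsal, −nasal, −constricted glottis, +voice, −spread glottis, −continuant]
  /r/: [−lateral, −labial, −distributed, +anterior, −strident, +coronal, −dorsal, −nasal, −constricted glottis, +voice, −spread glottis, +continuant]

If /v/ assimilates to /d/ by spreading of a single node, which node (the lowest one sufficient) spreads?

Place

The alternation /v/ → [r] changes [labial], [round], [coronal], [anterior], [distributed], [strident] and nothing else.
These terminals are all dominated by Place, and no proper subconstituent of Place covers them all; Place is their lowest common ancestor.
If Place spreads, every terminal under it takes /d/'s value, producing [r] as observed.
[continuant] stays as in /v/ although /d/ differs there, so no node dominating it spread; among the remaining candidates Place is the lowest that derives the output.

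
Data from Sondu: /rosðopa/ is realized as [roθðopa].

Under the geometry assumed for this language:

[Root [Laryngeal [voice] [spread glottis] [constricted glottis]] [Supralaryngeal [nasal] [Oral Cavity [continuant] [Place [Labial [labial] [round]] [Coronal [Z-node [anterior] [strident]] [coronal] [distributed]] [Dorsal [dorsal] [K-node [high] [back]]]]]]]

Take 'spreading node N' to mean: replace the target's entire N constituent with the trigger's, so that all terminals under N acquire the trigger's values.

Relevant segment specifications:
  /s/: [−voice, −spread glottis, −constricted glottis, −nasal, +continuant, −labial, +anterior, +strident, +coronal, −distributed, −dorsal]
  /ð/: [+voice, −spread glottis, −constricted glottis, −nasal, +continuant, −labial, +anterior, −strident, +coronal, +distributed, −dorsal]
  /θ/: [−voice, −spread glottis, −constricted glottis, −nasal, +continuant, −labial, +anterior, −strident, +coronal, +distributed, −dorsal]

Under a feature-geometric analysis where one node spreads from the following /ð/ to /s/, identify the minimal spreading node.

Feature comparison: [distributed], [strident] differ between /s/ and [θ]; the remaining terminals match.
The smallest constituent containing every changed terminal is Coronal — each of its daughters lacks at least one of the affected features.
Spreading Coronal from /ð/ overwrites each of those terminals with /ð/'s values, yielding exactly [θ].
[voice] stays as in /s/ although /ð/ differs there, so no node dominating it spread; among the remaining candidates Coronal is the lowest that derives the output.

Coronal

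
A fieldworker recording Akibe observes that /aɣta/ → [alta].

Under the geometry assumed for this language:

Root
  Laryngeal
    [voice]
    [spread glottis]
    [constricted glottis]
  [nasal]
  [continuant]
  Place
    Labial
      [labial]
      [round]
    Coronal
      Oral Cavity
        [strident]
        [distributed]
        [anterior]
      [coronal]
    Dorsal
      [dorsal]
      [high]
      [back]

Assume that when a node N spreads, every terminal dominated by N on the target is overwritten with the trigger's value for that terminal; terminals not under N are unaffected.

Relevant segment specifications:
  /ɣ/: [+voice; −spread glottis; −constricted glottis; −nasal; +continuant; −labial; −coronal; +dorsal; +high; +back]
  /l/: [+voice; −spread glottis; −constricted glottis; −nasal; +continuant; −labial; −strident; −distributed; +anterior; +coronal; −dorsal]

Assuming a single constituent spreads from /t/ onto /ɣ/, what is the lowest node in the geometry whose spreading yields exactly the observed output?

Place

Comparing /ɣ/ with its surface form [l], the features that change are [coronal], [anterior], [distributed], [strident], [dorsal], [high], [back].
These terminals are all dominated by Place, and no proper subconstituent of Place covers them all; Place is their lowest common ancestor.
Delinking /ɣ/'s Place and associating /t/'s Place gives precisely the feature bundle of [l].
Since [continuant], [voice] are preserved even though /t/ disagrees there, no node above Place spread.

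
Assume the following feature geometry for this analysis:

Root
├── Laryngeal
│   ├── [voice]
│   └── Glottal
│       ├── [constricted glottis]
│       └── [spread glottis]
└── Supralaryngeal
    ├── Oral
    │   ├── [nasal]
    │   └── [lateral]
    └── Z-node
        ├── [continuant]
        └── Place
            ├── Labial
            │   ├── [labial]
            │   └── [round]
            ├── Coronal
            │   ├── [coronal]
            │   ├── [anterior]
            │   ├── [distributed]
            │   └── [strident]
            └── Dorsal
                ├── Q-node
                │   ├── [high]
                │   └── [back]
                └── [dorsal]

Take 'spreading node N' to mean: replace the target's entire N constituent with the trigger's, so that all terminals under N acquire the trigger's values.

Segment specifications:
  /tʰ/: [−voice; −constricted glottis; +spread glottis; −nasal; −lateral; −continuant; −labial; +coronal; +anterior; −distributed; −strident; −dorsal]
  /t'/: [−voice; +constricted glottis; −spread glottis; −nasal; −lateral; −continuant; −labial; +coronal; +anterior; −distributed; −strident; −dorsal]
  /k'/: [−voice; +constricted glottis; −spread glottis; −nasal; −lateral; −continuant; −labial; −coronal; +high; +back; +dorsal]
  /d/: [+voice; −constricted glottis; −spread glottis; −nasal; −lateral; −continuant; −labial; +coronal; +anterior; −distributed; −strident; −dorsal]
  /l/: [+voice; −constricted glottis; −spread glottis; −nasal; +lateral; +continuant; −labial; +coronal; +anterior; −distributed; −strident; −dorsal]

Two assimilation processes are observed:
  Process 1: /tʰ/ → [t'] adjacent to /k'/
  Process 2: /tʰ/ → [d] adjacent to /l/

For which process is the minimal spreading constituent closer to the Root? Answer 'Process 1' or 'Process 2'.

Process 2

In Process 1, [spread glottis], [constricted glottis] change, so the minimal spreading node is Glottal at depth 2.
Process 2 alters [voice], [spread glottis]; the lowest common ancestor is Laryngeal (depth 1 from Root).
Laryngeal (depth 1) sits above Glottal (depth 2), making Process 2 the one with the higher spreading node.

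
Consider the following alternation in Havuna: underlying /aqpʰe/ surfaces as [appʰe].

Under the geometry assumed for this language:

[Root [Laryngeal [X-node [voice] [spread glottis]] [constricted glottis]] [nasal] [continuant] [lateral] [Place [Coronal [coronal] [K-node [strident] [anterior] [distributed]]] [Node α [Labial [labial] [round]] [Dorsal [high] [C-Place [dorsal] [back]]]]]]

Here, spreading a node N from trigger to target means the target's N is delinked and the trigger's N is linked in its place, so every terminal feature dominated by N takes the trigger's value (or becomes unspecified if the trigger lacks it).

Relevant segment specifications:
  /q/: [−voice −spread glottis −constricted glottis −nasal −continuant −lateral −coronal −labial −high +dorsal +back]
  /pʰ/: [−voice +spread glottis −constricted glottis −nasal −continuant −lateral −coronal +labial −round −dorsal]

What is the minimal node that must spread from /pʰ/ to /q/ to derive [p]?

Node α

Feature comparison: [labial], [round], [dorsal], [high], [back] differ between /q/ and [p]; the remaining terminals match.
The smallest constituent containing every changed terminal is Node α — each of its daughters lacks at least one of the affected features.
Delinking /q/'s Node α and associating /pʰ/'s Node α gives precisely the feature bundle of [p].
[spread glottis], a feature on which the two segments disagree outside Node α, is unchanged — nothing dominating it spread, and Node α is the minimal sufficient constituent.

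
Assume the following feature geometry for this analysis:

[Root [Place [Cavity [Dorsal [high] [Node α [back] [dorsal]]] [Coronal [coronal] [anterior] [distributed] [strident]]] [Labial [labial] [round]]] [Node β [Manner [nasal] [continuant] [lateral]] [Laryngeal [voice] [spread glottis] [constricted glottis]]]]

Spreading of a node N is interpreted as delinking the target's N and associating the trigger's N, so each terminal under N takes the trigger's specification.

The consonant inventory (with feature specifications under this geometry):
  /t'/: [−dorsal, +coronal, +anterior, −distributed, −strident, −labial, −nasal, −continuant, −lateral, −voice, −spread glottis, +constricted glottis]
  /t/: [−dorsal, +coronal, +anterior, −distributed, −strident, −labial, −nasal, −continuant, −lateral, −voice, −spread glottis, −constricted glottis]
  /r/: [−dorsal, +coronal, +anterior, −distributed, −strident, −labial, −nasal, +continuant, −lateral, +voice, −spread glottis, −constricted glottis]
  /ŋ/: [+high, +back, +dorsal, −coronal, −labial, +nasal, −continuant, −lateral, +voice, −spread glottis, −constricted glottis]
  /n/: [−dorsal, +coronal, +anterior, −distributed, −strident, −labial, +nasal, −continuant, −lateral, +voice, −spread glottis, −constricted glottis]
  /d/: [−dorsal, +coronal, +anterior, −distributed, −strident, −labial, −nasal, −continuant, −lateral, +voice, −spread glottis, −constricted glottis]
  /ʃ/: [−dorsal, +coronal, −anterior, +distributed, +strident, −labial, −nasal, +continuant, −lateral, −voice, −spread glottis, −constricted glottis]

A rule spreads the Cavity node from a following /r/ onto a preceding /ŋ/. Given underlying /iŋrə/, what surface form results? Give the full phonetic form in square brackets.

[inrə]

Terminals under Cavity in this geometry: [high], [back], [dorsal], [coronal], [anterior], [distributed], [strident].
The target acquires /r/'s values for everything under Cavity — [−dorsal], [+coronal], [+anterior], [−distributed], [−strident] — while keeping its own [labial], [nasal], [continuant], ….
This feature bundle is that of [n], so /iŋrə/ surfaces as [inrə].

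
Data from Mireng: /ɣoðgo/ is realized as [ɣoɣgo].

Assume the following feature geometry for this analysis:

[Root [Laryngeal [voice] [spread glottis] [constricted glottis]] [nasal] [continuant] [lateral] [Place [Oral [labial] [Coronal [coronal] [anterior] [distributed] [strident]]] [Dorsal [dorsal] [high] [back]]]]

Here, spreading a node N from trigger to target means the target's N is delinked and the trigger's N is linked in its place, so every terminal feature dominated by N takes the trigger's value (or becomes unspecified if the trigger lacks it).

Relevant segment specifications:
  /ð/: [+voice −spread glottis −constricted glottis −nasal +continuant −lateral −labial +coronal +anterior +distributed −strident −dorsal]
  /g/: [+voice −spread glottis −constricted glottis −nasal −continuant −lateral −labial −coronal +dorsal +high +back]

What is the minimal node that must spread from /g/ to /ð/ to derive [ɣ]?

/ð/ and [ɣ] differ in [coronal], [anterior], [distributed], [strident], [dorsal], [high], [back]; every other specified feature is identical.
In this geometry the lowest node dominating all of them is Place: every daughter of Place dominates only a proper subset, so no lower node suffices.
Delinking /ð/'s Place and associating /g/'s Place gives precisely the feature bundle of [ɣ].
Had Root spread, [continuant] would have taken /g/'s value; it stays as in /ð/, confirming the spreading constituent is exactly Place.

Place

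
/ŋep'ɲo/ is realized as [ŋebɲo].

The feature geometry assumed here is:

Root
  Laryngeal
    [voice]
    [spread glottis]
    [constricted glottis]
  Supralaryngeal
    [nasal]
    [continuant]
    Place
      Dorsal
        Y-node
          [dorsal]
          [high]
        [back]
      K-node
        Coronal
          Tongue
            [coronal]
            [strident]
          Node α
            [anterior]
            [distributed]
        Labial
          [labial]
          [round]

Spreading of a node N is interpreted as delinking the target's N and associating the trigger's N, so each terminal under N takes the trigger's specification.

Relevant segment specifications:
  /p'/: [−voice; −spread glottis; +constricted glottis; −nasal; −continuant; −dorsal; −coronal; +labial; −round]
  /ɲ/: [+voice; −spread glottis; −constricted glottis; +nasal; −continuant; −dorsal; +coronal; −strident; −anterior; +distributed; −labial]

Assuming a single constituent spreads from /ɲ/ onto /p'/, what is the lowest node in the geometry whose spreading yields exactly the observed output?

Feature comparison: [voice], [constricted glottis] differ between /p'/ and [b]; the remaining terminals match.
These terminals are all dominated by Laryngeal, and no proper subconstituent of Laryngeal covers them all; Laryngeal is their lowest common ancestor.
Spreading Laryngeal from /ɲ/ overwrites each of those terminals with /ɲ/'s values, yielding exactly [b].
Since [labial], [nasal] are preserved even though /ɲ/ disagrees there, no node above Laryngeal spread.

Laryngeal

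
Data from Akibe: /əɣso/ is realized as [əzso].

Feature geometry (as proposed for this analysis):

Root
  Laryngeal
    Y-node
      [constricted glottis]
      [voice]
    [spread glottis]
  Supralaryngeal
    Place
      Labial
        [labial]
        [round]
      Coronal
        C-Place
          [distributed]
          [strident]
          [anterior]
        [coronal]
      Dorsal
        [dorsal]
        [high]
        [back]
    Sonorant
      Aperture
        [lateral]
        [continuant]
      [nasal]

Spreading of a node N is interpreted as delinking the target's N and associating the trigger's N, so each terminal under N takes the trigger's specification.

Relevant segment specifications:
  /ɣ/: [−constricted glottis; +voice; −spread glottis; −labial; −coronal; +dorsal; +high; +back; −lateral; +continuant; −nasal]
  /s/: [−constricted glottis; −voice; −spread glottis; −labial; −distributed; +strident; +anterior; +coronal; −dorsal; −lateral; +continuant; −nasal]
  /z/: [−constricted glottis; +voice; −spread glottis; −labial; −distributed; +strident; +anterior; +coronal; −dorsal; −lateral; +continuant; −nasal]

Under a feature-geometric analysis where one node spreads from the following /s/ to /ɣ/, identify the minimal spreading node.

Place

Feature comparison: [coronal], [anterior], [distributed], [strident], [dorsal], [high], [back] differ between /ɣ/ and [z]; the remaining terminals match.
The smallest constituent containing every changed terminal is Place — each of its daughters lacks at least one of the affected features.
Spreading Place from /s/ overwrites each of those terminals with /s/'s values, yielding exactly [z].
[voice] stays as in /ɣ/ although /s/ differs there, so no node dominating it spread; among the remaining candidates Place is the lowest that derives the output.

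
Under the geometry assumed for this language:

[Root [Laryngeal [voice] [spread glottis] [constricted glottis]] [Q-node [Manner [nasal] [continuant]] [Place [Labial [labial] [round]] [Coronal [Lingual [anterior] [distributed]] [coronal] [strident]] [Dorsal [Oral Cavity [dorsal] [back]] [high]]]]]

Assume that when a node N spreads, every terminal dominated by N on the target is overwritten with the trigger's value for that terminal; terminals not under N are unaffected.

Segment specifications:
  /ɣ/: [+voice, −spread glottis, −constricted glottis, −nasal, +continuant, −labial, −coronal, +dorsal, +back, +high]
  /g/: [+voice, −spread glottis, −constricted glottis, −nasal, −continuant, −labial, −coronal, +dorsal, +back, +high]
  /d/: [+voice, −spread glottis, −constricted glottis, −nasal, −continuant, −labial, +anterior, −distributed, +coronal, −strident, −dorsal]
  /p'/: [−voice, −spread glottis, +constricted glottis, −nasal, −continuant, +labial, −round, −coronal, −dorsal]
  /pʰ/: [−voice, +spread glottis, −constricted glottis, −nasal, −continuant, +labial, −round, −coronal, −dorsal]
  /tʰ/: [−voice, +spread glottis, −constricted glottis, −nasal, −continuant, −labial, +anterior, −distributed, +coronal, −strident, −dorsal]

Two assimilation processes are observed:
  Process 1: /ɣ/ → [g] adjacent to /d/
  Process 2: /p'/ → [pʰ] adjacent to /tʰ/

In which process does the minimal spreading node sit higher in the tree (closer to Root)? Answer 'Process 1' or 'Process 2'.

In Process 1, [continuant] changes, so the minimal spreading node is [continuant] at depth 3.
Process 2 alters [spread glottis], [constricted glottis]; the lowest common ancestor is Laryngeal (depth 1 from Root).
Laryngeal is closer to Root than [continuant], so Process 2 spreads the higher node.

Process 2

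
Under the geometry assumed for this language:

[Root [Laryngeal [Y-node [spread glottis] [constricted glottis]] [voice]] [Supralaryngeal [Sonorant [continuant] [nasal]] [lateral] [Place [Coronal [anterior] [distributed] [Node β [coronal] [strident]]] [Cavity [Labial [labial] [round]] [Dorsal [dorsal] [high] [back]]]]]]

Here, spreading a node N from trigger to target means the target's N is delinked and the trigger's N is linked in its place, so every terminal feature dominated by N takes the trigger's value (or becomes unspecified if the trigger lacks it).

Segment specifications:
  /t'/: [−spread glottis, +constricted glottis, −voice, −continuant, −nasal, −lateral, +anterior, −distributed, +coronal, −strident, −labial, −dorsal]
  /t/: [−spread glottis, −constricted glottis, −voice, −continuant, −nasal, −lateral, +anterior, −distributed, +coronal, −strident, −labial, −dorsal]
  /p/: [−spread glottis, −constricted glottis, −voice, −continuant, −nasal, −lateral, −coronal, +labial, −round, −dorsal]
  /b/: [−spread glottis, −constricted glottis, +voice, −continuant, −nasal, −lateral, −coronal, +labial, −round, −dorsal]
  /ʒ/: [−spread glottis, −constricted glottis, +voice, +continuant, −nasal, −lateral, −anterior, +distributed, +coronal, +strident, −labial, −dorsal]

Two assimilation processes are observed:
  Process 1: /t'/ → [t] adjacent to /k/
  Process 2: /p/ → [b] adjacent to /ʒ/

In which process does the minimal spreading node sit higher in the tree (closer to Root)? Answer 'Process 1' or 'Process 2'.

Process 1 alters [constricted glottis]; the lowest dominating node is [constricted glottis] (depth 3 from Root).
In Process 2, [voice] changes, so the minimal spreading node is [voice] at depth 2.
[voice] is closer to Root than [constricted glottis], so Process 2 spreads the higher node.

Process 2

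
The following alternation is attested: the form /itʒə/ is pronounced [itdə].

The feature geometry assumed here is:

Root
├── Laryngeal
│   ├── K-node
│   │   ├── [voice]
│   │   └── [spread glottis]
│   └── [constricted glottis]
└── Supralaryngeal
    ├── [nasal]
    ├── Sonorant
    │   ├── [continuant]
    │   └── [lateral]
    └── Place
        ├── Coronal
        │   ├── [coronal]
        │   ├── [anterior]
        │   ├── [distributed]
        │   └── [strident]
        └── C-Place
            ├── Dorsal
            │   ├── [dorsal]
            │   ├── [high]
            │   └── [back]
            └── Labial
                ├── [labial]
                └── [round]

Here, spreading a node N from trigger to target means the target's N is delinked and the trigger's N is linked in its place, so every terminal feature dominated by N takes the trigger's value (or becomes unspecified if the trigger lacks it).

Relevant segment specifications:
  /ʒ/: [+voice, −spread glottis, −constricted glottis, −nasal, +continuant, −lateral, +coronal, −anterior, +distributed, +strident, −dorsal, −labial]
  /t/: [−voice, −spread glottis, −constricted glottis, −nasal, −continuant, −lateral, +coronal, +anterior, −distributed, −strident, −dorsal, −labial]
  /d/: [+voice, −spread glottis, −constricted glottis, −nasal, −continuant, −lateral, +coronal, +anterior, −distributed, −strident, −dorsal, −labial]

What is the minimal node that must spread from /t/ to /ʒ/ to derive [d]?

Supralaryngeal

Feature comparison: [continuant], [anterior], [distributed], [strident] differ between /ʒ/ and [d]; the remaining terminals match.
Tracing each changed feature up the tree, the paths first meet at Supralaryngeal; any lower node misses at least one of them.
If Supralaryngeal spreads, every terminal under it takes /t/'s value, producing [d] as observed.
Had Root spread, [voice] would have taken /t/'s value; it stays as in /ʒ/, confirming the spreading constituent is exactly Supralaryngeal.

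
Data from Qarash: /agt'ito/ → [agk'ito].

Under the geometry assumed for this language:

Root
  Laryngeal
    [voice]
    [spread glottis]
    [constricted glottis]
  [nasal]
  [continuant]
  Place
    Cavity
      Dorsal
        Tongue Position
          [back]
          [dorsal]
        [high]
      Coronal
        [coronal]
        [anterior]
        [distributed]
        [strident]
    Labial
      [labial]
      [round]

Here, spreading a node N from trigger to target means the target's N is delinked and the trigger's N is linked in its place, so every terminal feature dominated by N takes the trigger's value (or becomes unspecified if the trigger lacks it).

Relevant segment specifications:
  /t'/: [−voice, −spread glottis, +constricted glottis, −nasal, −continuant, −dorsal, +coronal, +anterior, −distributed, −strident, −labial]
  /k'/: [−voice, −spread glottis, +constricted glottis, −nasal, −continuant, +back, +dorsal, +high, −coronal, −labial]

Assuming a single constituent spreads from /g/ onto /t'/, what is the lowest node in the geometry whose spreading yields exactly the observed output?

Cavity

Feature comparison: [coronal], [anterior], [distributed], [strident], [dorsal], [high], [back] differ between /t'/ and [k']; the remaining terminals match.
In this geometry the lowest node dominating all of them is Cavity: every daughter of Cavity dominates only a proper subset, so no lower node suffices.
Delinking /t'/'s Cavity and associating /g/'s Cavity gives precisely the feature bundle of [k'].
Features on which the two segments disagree outside Cavity, such as [voice], [constricted glottis], are unchanged — nothing dominating them spread, and Cavity is the minimal sufficient constituent.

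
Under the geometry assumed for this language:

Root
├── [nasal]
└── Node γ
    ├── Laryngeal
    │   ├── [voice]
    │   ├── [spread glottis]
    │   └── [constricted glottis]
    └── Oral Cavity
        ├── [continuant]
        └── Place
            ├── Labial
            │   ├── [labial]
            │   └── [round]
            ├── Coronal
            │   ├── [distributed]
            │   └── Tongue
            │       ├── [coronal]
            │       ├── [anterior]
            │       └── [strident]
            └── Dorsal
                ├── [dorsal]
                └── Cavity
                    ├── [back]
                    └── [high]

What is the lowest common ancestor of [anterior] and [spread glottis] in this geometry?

Node γ

[anterior]: Root > Node γ > Oral Cavity > Place > Coronal > Tongue > [anterior].
[spread glottis]: Root > Node γ > Laryngeal > [spread glottis].
The listed terminals split across distinct daughters of Node γ, so Node γ itself is the smallest node containing them all.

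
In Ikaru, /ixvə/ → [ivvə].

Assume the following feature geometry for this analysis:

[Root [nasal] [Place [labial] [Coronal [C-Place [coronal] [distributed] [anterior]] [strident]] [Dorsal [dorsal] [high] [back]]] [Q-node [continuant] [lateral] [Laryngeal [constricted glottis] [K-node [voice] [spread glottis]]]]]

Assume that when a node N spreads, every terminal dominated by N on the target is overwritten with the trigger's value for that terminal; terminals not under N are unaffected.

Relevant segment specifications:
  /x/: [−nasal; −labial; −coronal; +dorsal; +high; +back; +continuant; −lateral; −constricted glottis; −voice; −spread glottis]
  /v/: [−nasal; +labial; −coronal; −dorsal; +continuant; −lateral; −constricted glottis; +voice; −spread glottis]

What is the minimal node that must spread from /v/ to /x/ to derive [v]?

Root

Feature comparison: [voice], [labial], [dorsal], [high], [back] differ between /x/ and [v]; the remaining terminals match.
Tracing each changed feature up the tree, the paths first meet at Root; any lower node misses at least one of them.
Spreading Root from /v/ overwrites each of those terminals with /v/'s values, yielding exactly [v].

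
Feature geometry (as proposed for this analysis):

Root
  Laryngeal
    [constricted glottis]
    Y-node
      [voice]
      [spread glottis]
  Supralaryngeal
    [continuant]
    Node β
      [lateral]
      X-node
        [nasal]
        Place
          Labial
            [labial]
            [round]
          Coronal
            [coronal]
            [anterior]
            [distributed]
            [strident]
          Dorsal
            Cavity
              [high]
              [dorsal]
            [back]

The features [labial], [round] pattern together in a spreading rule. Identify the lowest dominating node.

Labial

[labial] lies under Labial (below Supralaryngeal).
[round]: Root / Supralaryngeal / Node β / X-node / Place / Labial / [round].
Labial is the lowest common ancestor — every listed feature sits under it, and no single subconstituent of Labial covers them all.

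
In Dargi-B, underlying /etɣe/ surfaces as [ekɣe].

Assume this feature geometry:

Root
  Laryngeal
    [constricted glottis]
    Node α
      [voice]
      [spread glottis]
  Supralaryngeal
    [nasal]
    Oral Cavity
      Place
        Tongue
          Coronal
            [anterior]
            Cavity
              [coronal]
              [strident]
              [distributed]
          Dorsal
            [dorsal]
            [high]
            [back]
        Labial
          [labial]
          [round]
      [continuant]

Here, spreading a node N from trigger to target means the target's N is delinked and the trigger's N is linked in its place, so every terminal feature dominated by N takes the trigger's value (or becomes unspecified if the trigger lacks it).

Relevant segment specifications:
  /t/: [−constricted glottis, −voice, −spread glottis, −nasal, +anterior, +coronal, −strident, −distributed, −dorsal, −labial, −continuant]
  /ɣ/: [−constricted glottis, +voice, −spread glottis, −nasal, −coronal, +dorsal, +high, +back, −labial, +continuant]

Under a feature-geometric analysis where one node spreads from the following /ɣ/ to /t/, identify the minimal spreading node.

Tongue

/t/ and [k] differ in [coronal], [anterior], [distributed], [strident], [dorsal], [high], [back]; every other specified feature is identical.
In this geometry the lowest node dominating all of them is Tongue: every daughter of Tongue dominates only a proper subset, so no lower node suffices.
If Tongue spreads, every terminal under it takes /ɣ/'s value, producing [k] as observed.
[continuant], [voice] stay as in /t/ although /ɣ/ differs there, so no node dominating them spread; among the remaining candidates Tongue is the lowest that derives the output.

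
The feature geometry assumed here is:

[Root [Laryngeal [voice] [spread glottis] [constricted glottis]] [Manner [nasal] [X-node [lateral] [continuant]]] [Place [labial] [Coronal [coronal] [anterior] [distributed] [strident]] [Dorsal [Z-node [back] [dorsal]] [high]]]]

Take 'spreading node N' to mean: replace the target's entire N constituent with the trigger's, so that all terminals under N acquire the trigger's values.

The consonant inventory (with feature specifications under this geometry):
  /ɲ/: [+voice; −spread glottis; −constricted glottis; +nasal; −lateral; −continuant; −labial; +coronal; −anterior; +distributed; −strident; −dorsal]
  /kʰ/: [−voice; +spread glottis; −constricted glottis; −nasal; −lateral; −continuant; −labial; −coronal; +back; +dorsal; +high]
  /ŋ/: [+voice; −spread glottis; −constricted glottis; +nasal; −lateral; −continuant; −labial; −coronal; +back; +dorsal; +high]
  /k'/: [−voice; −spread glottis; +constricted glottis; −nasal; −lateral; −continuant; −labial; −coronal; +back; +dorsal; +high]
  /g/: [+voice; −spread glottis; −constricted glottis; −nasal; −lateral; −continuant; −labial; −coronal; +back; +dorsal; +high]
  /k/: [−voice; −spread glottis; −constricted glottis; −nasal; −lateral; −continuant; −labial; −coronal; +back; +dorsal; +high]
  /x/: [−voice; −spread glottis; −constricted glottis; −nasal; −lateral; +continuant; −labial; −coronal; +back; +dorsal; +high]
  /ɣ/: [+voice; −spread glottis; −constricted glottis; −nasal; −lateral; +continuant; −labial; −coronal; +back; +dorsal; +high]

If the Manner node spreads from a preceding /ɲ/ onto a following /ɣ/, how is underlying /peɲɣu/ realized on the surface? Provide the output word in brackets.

[peɲŋu]

Manner immediately or transitively dominates [nasal], [lateral], [continuant].
Spreading Manner from /ɲ/ onto /ɣ/ replaces those values with /ɲ/'s: [+nasal], [−lateral], [−continuant]. Features outside Manner ([voice], [spread glottis], [constricted glottis], …) stay as in /ɣ/.
This feature bundle is that of [ŋ], so /peɲɣu/ surfaces as [peɲŋu].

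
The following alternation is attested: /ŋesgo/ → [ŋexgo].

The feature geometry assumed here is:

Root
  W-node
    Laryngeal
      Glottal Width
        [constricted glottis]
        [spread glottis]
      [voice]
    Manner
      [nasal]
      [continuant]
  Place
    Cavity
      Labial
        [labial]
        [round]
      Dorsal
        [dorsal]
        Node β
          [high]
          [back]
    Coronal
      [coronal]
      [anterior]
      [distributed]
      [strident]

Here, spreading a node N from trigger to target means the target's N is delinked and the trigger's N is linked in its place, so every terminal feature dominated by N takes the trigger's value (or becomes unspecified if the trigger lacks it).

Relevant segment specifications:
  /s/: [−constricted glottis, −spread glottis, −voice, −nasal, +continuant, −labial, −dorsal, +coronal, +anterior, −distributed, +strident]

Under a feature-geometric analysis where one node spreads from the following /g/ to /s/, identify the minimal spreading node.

Comparing /s/ with its surface form [x], the features that change are [coronal], [anterior], [distributed], [strident], [dorsal], [high], [back].
The smallest constituent containing every changed terminal is Place — each of its daughters lacks at least one of the affected features.
Spreading Place from /g/ overwrites each of those terminals with /g/'s values, yielding exactly [x].
Since [voice], [continuant] are preserved even though /g/ disagrees there, no node above Place spread.

Place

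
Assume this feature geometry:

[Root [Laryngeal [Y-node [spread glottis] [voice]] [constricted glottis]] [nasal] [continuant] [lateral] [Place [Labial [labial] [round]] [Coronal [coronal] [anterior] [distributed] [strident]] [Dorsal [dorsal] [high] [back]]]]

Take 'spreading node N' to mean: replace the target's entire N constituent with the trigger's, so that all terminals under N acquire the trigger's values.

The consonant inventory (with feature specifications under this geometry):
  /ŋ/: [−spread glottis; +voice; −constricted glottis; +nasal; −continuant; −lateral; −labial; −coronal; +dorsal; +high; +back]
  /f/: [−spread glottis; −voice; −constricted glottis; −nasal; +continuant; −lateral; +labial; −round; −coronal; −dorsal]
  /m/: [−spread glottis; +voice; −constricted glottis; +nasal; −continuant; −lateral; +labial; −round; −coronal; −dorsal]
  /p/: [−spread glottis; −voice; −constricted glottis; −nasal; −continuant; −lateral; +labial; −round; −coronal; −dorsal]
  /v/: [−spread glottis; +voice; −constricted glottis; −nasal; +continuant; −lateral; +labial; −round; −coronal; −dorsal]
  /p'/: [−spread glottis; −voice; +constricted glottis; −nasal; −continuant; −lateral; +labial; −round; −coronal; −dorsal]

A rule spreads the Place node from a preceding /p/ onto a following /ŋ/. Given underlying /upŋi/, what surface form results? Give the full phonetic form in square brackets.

[upmi]

Terminals under Place in this geometry: [labial], [round], [coronal], [anterior], [distributed], [strident], [dorsal], [high], [back].
The target acquires /p/'s values for everything under Place — [+labial], [−round], [−coronal], [−dorsal] — while keeping its own [spread glottis], [voice], [constricted glottis], ….
This feature bundle is that of [m], so /upŋi/ surfaces as [upmi].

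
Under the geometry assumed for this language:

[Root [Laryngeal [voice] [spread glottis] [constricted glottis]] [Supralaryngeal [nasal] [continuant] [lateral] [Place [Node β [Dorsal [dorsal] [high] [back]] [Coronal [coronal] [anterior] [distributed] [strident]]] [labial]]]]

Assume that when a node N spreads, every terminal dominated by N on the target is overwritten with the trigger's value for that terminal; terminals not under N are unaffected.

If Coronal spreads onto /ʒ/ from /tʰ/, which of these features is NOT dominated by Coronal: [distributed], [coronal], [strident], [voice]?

The terminals dominated by Coronal are [coronal], [anterior], [distributed], [strident].
Of the listed options, [strident], [distributed], [coronal] are among these and would be overwritten by spreading Coronal.
[voice] attaches under Laryngeal, not under Coronal, so /ʒ/ retains its own value for [voice].

[voice]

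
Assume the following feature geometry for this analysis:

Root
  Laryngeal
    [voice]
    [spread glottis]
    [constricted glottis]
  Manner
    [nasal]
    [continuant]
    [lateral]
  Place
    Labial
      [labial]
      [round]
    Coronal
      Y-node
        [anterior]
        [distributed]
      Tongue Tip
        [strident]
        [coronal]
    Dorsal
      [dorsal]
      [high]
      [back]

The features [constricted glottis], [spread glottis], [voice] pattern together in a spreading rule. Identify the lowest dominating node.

[constricted glottis] is immediately dominated by Laryngeal.
[spread glottis] is immediately dominated by Laryngeal.
[voice] is immediately dominated by Laryngeal.
Laryngeal is the lowest common ancestor — every listed feature sits under it, and no single subconstituent of Laryngeal covers them all.

Laryngeal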